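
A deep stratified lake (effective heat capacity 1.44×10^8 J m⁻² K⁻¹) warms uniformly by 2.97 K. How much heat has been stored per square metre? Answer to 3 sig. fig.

4.28×10^8

Areal heat capacity C = 1.44×10^8 J m⁻² K⁻¹ (given).
ΔQ = C ΔT = 1.44×10^8 × 2.97 = 4.28×10^8 J/m².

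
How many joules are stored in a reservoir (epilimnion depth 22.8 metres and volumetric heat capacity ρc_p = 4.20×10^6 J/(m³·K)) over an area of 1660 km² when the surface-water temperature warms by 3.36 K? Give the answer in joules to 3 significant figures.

5.34×10^17 J

Areal heat capacity C = ρc_p × D = 4.20×10^6 × 22.8 = 9.58×10^7 J m⁻² K⁻¹.
Heat per unit area: q = C ΔT = 9.58×10^7 × 3.36 = 3.22×10^8 J/m².
Total heat: Q = q × A = 3.22×10^8 × (1660 × 10⁶ m²) = 5.34×10^17 J.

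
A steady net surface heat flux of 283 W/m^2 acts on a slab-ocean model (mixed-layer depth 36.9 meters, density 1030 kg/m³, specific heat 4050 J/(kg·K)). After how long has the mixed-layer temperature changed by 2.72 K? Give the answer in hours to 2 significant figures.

Areal heat capacity C = ρ c_p D = 1030 × 4050 × 36.9 = 1.54×10^8 J m⁻² K⁻¹.
Time required: Δt = C ΔT / F = 1.54×10^8 × 2.72 / 283 = 1.48×10^6 s.
In hours: 1.48×10^6 s / (3600 s/hour) = 411 hours.

410 hours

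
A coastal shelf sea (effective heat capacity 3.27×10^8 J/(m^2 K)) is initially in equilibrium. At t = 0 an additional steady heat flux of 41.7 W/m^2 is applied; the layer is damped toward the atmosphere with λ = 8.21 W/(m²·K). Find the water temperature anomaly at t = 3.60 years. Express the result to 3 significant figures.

Areal heat capacity C = 3.27×10^8 J/(m^2 K) (given).
τ = C / λ = 3.27×10^8 / 8.21 = 3.98×10^7 s.
Equilibrium anomaly ΔT_eq = F / λ = 41.7 / 8.21 = 5.08 K.
t = 3.60 years = 1.14×10^8 s, so t/τ = 2.85.
ΔT(t) = ΔT_eq (1 − e^(−t/τ)) = 5.08 × (1 − e^−2.85) = 4.79 K.

4.79 K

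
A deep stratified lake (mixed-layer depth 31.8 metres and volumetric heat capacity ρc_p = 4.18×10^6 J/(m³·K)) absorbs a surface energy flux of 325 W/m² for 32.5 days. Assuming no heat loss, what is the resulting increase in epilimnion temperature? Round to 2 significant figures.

Areal heat capacity C = ρc_p × D = 4.18×10^6 × 31.8 = 1.33×10^8 J/(m²·K).
Net heat input Q = F Δt = 325 × (32.5 days × 86400 s/day) = 9.13×10^8 J/m².
ΔT = Q / C = 9.13×10^8 / 1.33×10^8 = 6.87 K.

6.9 K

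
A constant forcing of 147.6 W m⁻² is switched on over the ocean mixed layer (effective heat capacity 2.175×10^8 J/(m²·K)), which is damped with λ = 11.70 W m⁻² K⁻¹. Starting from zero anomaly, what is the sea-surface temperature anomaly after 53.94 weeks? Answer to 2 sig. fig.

10 K

Areal heat capacity C = 2.175×10^8 J/(m²·K) (given).
τ = C / λ = 2.17×10^8 / 11.70 = 1.86×10^7 s.
Equilibrium anomaly ΔT_eq = F / λ = 147.6 / 11.70 = 12.6 K.
t = 53.94 weeks = 3.26×10^7 s, so t/τ = 1.75.
ΔT(t) = ΔT_eq (1 − e^(−t/τ)) = 12.6 × (1 − e^−1.75) = 10.4 K.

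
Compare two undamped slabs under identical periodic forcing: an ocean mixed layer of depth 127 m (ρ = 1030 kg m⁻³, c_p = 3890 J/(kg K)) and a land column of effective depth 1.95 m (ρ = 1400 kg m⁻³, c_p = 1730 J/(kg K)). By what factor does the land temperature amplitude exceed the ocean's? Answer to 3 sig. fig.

108

C_ocean = 1030 × 3890 × 127 = 5.09×10^8 J/(m²·K).
C_land = 1400 × 1730 × 1.95 = 4.72×10^6 J/(m²·K).
Undamped amplitude ∝ 1/C, so A_land/A_ocean = C_ocean/C_land = 108.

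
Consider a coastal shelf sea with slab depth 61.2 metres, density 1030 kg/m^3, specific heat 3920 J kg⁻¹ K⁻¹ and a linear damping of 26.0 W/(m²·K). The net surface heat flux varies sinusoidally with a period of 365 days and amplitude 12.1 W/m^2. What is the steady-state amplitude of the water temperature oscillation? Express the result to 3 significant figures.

Areal heat capacity C = ρ c_p D = 1030 × 3920 × 61.2 = 2.47×10^8 J/(m^2 K).
Angular frequency ω = 2π / T = 2π / 3.15×10^7 s = 1.99×10^-7 s⁻¹.
√((Cω)² + λ²) = √((49.2)² + 26.0²) = 55.7 W/(m²·K).
Amplitude A = F₀ / √((Cω)²+λ²) = 12.1 / 55.7 = 0.217 K.

0.217 K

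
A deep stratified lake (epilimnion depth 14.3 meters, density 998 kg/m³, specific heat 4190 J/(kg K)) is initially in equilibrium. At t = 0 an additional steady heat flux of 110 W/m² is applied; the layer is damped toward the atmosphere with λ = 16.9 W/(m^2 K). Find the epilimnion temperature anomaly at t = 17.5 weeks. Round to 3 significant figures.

6.18 K

Areal heat capacity C = ρ c_p D = 998 × 4190 × 14.3 = 5.98×10^7 J/(m²·K).
τ = C / λ = 5.98×10^7 / 16.9 = 3.54×10^6 s.
Equilibrium anomaly ΔT_eq = F / λ = 110 / 16.9 = 6.51 K.
t = 17.5 weeks = 1.06×10^7 s, so t/τ = 2.99.
ΔT(t) = ΔT_eq (1 − e^(−t/τ)) = 6.51 × (1 − e^−2.99) = 6.18 K.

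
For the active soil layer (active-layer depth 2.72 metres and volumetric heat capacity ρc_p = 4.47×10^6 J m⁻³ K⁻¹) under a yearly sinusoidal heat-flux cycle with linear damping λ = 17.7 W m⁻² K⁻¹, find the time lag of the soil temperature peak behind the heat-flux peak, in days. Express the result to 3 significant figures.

Areal heat capacity C = ρc_p × D = 4.47×10^6 × 2.72 = 1.22×10^7 J m⁻² K⁻¹.
ω = 2π / 3.15×10^7 s = 1.99×10^-7 s⁻¹.
Phase lag φ = arctan(Cω/λ) = arctan(2.42/17.7) = 0.136 rad.
Time lag = φ / ω = 0.136 / 1.99×10^-7 = 6.83×10^5 s = 7.90 days.

7.90 days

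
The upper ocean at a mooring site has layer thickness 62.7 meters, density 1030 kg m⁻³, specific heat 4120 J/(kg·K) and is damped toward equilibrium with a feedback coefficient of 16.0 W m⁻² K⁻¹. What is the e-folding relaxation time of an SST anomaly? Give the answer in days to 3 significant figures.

192 days

Areal heat capacity C = ρ c_p D = 1030 × 4120 × 62.7 = 2.66×10^8 J/(m^2 K).
Relaxation time τ = C / λ = 2.66×10^8 / 16.0 = 1.66×10^7 s.
In days: 1.66×10^7 s / (86400 s/day) = 192 days.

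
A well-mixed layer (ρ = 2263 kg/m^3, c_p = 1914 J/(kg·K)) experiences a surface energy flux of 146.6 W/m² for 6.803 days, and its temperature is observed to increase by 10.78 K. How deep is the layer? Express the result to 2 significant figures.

Heat input Q = F Δt = 146.6 × 5.88×10^5 s = 8.62×10^7 J/m².
Required areal heat capacity C = Q / ΔT = 7.99×10^6 J/(m²·K).
Depth D = C / (ρ c_p) = 7.99×10^6 / (2263 × 1914) = 1.85 m.

1.8 m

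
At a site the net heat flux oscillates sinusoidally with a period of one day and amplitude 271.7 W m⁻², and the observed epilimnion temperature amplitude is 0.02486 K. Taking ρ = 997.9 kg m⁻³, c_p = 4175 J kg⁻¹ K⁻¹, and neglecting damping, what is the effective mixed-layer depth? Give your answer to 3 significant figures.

36.1 m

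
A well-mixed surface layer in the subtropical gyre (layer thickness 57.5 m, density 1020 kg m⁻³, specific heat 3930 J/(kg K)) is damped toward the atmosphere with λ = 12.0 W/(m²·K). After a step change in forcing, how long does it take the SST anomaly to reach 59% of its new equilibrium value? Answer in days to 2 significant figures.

200 days

Areal heat capacity C = ρ c_p D = 1020 × 3930 × 57.5 = 2.30×10^8 J/(m^2 K).
τ = C / λ = 2.30×10^8 / 12.0 = 1.92×10^7 s.
Fraction reached: 1 − e^(−t/τ) = 0.59 ⇒ t = −τ ln(1 − 0.59) = τ × 0.892.
t = 1.71×10^7 s = 198 days.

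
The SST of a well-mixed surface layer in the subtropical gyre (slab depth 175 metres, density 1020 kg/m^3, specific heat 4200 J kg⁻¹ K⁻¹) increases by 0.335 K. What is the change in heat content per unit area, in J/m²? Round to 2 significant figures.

2.5×10^8

Areal heat capacity C = ρ c_p D = 1020 × 4200 × 175 = 7.50×10^8 J m⁻² K⁻¹.
ΔQ = C ΔT = 7.50×10^8 × 0.335 = 2.51×10^8 J/m².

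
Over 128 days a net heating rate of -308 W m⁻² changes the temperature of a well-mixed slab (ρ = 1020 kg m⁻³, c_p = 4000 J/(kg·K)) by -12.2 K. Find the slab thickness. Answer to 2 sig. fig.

68 m

Heat input Q = F Δt = -308 × 1.11×10^7 s = -3.41×10^9 J/m².
Required areal heat capacity C = Q / ΔT = 2.79×10^8 J/(m²·K).
Depth D = C / (ρ c_p) = 2.79×10^8 / (1020 × 4000) = 68.4 m.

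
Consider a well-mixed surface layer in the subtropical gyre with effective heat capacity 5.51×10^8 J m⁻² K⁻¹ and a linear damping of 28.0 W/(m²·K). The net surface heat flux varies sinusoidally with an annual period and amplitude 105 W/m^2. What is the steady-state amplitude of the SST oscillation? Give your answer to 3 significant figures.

0.927 K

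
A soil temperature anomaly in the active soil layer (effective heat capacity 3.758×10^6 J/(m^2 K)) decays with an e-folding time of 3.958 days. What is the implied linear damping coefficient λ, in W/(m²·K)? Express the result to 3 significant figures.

11.0

Areal heat capacity C = 3.758×10^6 J/(m^2 K) (given).
τ = 3.958 days = 3.42×10^5 s.
λ = C / τ = 3.76×10^6 / 3.42×10^5 = 11.0 W/(m²·K).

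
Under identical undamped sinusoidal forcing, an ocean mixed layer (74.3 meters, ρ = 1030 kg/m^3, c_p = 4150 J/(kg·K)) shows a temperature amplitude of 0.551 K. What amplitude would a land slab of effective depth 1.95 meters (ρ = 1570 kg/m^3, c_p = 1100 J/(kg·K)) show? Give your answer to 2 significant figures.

C_ocean = 3.18×10^8 J/(m²·K); C_land = 3.37×10^6 J/(m²·K).
A ∝ 1/C ⇒ A_land = A_ocean × C_ocean/C_land = 0.551 × 94.3 = 52.0 K.

52 K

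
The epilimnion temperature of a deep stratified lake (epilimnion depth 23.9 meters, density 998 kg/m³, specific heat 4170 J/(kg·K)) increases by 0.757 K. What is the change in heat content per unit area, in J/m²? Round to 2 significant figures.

Areal heat capacity C = ρ c_p D = 998 × 4170 × 23.9 = 9.95×10^7 J/(m²·K).
ΔQ = C ΔT = 9.95×10^7 × 0.757 = 7.53×10^7 J/m².

7.5×10^7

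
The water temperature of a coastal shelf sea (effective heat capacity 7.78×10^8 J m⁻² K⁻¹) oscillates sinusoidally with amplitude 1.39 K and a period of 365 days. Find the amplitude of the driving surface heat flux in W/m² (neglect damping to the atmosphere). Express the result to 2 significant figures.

Areal heat capacity C = 7.78×10^8 J m⁻² K⁻¹ (given).
ω = 2π / 3.15×10^7 s = 1.99×10^-7 s⁻¹.
Cω = 7.78×10^8 × 1.99×10^-7 = 155 W/(m²·K).
F₀ = A × Cω = 1.39 × 155 = 215 W/m².

220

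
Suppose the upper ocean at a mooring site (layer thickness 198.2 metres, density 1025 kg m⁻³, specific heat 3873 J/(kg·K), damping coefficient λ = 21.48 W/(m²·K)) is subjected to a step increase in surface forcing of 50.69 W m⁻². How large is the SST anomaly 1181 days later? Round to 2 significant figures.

Areal heat capacity C = ρ c_p D = 1025 × 3873 × 198.2 = 7.87×10^8 J m⁻² K⁻¹.
τ = C / λ = 7.87×10^8 / 21.48 = 3.66×10^7 s.
Equilibrium anomaly ΔT_eq = F / λ = 50.69 / 21.48 = 2.36 K.
t = 1181 days = 1.02×10^8 s, so t/τ = 2.79.
ΔT(t) = ΔT_eq (1 − e^(−t/τ)) = 2.36 × (1 − e^−2.79) = 2.21 K.

2.2 K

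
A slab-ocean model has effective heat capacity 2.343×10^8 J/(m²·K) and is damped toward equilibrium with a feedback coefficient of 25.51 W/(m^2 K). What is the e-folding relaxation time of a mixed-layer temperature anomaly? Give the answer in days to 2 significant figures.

110 days

Areal heat capacity C = 2.343×10^8 J/(m²·K) (given).
Relaxation time τ = C / λ = 2.34×10^8 / 25.51 = 9.18×10^6 s.
In days: 9.18×10^6 s / (86400 s/day) = 106 days.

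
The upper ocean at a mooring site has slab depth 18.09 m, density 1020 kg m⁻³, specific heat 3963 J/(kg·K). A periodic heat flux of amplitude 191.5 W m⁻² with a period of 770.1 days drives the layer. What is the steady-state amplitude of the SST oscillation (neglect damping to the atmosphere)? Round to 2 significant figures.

28 K

Areal heat capacity C = ρ c_p D = 1020 × 3963 × 18.09 = 7.31×10^7 J m⁻² K⁻¹.
Angular frequency ω = 2π / T = 2π / 6.65×10^7 s = 9.44×10^-8 s⁻¹.
Cω = 7.31×10^7 × 9.44×10^-8 = 6.91 W/(m²·K).
Amplitude A = F₀ / (Cω) = 191.5 / 6.91 = 27.7 K.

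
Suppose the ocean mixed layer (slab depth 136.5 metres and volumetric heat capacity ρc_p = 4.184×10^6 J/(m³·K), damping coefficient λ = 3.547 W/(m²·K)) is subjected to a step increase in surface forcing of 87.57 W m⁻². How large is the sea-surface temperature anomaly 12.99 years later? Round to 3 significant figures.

Areal heat capacity C = ρc_p × D = 4.184×10^6 × 136.5 = 5.71×10^8 J/(m^2 K).
τ = C / λ = 5.71×10^8 / 3.547 = 1.61×10^8 s.
Equilibrium anomaly ΔT_eq = F / λ = 87.57 / 3.547 = 24.7 K.
t = 12.99 years = 4.10×10^8 s, so t/τ = 2.55.
ΔT(t) = ΔT_eq (1 − e^(−t/τ)) = 24.7 × (1 − e^−2.55) = 22.8 K.

22.8 K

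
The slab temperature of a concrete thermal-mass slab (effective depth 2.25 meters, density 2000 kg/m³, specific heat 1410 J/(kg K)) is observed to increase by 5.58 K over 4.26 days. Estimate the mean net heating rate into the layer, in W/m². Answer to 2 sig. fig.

96

Areal heat capacity C = ρ c_p D = 2000 × 1410 × 2.25 = 6.34×10^6 J/(m²·K).
Required heat per unit area: Q = C ΔT = 6.34×10^6 × 5.58 = 3.54×10^7 J/m².
Flux F = Q / Δt = 3.54×10^7 / 3.68×10^5 s = 96.2 W/m².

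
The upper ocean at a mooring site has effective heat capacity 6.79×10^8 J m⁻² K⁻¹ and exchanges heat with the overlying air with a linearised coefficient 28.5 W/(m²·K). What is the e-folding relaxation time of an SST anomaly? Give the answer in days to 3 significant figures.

Areal heat capacity C = 6.79×10^8 J m⁻² K⁻¹ (given).
Relaxation time τ = C / λ = 6.79×10^8 / 28.5 = 2.38×10^7 s.
In days: 2.38×10^7 s / (86400 s/day) = 276 days.

276 days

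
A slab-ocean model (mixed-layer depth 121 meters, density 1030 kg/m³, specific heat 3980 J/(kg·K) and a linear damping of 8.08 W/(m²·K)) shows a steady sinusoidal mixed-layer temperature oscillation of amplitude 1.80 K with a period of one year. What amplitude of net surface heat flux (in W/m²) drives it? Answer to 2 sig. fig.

Areal heat capacity C = ρ c_p D = 1030 × 3980 × 121 = 4.96×10^8 J/(m^2 K).
ω = 2π / 3.15×10^7 s = 1.99×10^-7 s⁻¹.
√((Cω)² + λ²) = √((98.8)² + 8.08²) = 99.2 W/(m²·K).
F₀ = A × √((Cω)²+λ²) = 1.80 × 99.2 = 178 W/m².

180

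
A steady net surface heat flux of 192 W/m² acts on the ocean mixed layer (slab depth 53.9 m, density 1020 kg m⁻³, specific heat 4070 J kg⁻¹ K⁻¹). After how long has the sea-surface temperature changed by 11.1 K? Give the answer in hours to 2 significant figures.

Areal heat capacity C = ρ c_p D = 1020 × 4070 × 53.9 = 2.24×10^8 J/(m^2 K).
Time required: Δt = C ΔT / F = 2.24×10^8 × 11.1 / 192 = 1.29×10^7 s.
In hours: 1.29×10^7 s / (3600 s/hour) = 3590 hours.

3600 hours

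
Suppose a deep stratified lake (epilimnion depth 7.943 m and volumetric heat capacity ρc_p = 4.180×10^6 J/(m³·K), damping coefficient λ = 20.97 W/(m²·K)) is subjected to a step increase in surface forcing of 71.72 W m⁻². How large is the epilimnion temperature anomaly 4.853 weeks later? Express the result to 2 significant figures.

2.9 K

Areal heat capacity C = ρc_p × D = 4.180×10^6 × 7.943 = 3.32×10^7 J/(m²·K).
τ = C / λ = 3.32×10^7 / 20.97 = 1.58×10^6 s.
Equilibrium anomaly ΔT_eq = F / λ = 71.72 / 20.97 = 3.42 K.
t = 4.853 weeks = 2.94×10^6 s, so t/τ = 1.85.
ΔT(t) = ΔT_eq (1 − e^(−t/τ)) = 3.42 × (1 − e^−1.85) = 2.88 K.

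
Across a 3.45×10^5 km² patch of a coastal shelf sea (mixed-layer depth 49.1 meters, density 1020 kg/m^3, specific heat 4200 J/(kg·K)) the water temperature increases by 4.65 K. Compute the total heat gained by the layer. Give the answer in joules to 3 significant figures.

3.37×10^20 J

Areal heat capacity C = ρ c_p D = 1020 × 4200 × 49.1 = 2.10×10^8 J/(m^2 K).
Heat per unit area: q = C ΔT = 2.10×10^8 × 4.65 = 9.78×10^8 J/m².
Total heat: Q = q × A = 9.78×10^8 × (3.45×10^5 × 10⁶ m²) = 3.37×10^20 J.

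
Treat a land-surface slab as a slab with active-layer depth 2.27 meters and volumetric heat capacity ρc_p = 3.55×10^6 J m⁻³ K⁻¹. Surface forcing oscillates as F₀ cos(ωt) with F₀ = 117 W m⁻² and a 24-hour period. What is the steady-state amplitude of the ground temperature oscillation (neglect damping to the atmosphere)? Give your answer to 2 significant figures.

Areal heat capacity C = ρc_p × D = 3.55×10^6 × 2.27 = 8.06×10^6 J/(m^2 K).
Angular frequency ω = 2π / T = 2π / 86400 s = 7.27×10^-5 s⁻¹.
Cω = 8.06×10^6 × 7.27×10^-5 = 586 W/(m²·K).
Amplitude A = F₀ / (Cω) = 117 / 586 = 0.200 K.

0.20 K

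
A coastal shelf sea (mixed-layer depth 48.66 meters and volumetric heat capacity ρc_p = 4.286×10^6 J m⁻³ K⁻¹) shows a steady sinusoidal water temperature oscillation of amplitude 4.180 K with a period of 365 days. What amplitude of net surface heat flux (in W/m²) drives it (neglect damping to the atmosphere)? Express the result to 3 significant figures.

174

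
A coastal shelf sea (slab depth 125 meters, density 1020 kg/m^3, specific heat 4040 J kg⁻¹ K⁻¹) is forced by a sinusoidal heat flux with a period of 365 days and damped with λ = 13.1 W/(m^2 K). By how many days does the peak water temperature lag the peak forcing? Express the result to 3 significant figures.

Areal heat capacity C = ρ c_p D = 1020 × 4040 × 125 = 5.15×10^8 J m⁻² K⁻¹.
ω = 2π / 3.15×10^7 s = 1.99×10^-7 s⁻¹.
Phase lag φ = arctan(Cω/λ) = arctan(103/13.1) = 1.44 rad.
Time lag = φ / ω = 1.44 / 1.99×10^-7 = 7.25×10^6 s = 83.9 days.

83.9 days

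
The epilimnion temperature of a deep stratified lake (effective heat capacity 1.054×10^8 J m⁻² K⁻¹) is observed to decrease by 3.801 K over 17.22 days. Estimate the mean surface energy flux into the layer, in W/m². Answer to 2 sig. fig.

-270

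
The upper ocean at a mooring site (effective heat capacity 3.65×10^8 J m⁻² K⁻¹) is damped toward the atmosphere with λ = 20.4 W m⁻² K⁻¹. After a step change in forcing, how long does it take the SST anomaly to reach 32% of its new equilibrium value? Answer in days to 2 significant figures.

Areal heat capacity C = 3.65×10^8 J m⁻² K⁻¹ (given).
τ = C / λ = 3.65×10^8 / 20.4 = 1.79×10^7 s.
Fraction reached: 1 − e^(−t/τ) = 0.32 ⇒ t = −τ ln(1 − 0.32) = τ × 0.386.
t = 6.90×10^6 s = 79.9 days.

80 days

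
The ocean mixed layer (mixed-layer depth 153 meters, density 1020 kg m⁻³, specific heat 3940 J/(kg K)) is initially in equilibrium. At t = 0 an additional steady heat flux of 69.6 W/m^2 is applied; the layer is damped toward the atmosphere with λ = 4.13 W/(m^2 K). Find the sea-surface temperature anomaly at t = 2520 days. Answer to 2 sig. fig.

13 K

Areal heat capacity C = ρ c_p D = 1020 × 3940 × 153 = 6.15×10^8 J m⁻² K⁻¹.
τ = C / λ = 6.15×10^8 / 4.13 = 1.49×10^8 s.
Equilibrium anomaly ΔT_eq = F / λ = 69.6 / 4.13 = 16.9 K.
t = 2520 days = 2.18×10^8 s, so t/τ = 1.46.
ΔT(t) = ΔT_eq (1 − e^(−t/τ)) = 16.9 × (1 − e^−1.46) = 12.9 K.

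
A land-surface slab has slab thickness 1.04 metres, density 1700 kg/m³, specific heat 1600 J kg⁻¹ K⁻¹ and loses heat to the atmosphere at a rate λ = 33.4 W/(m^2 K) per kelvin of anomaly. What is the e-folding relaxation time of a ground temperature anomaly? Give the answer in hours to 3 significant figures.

Areal heat capacity C = ρ c_p D = 1700 × 1600 × 1.04 = 2.83×10^6 J/(m²·K).
Relaxation time τ = C / λ = 2.83×10^6 / 33.4 = 84700 s.
In hours: 84700 s / (3600 s/hour) = 23.5 hours.

23.5 hours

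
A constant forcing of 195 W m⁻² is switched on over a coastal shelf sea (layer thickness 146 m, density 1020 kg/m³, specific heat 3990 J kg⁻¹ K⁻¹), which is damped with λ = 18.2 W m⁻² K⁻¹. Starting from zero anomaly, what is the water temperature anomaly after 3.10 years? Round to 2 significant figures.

Areal heat capacity C = ρ c_p D = 1020 × 3990 × 146 = 5.94×10^8 J m⁻² K⁻¹.
τ = C / λ = 5.94×10^8 / 18.2 = 3.26×10^7 s.
Equilibrium anomaly ΔT_eq = F / λ = 195 / 18.2 = 10.7 K.
t = 3.10 years = 9.78×10^7 s, so t/τ = 3.00.
ΔT(t) = ΔT_eq (1 − e^(−t/τ)) = 10.7 × (1 − e^−3.00) = 10.2 K.

10 K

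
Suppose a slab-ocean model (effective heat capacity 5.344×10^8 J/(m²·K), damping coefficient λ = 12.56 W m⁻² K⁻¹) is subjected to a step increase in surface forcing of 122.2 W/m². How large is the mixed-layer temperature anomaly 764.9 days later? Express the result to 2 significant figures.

7.7 K

Areal heat capacity C = 5.344×10^8 J/(m²·K) (given).
τ = C / λ = 5.34×10^8 / 12.56 = 4.25×10^7 s.
Equilibrium anomaly ΔT_eq = F / λ = 122.2 / 12.56 = 9.73 K.
t = 764.9 days = 6.61×10^7 s, so t/τ = 1.55.
ΔT(t) = ΔT_eq (1 − e^(−t/τ)) = 9.73 × (1 − e^−1.55) = 7.67 K.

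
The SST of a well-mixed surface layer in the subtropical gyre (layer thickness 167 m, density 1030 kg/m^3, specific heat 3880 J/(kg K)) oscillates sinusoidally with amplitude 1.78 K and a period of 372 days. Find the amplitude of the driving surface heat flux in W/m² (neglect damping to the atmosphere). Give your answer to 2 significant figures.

Areal heat capacity C = ρ c_p D = 1030 × 3880 × 167 = 6.67×10^8 J m⁻² K⁻¹.
ω = 2π / 3.21×10^7 s = 1.95×10^-7 s⁻¹.
Cω = 6.67×10^8 × 1.95×10^-7 = 130 W/(m²·K).
F₀ = A × Cω = 1.78 × 130 = 232 W/m².

230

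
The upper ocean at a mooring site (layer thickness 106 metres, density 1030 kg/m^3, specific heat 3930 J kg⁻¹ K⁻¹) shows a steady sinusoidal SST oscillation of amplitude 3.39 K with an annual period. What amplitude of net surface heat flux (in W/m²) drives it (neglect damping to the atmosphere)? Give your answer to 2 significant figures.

Areal heat capacity C = ρ c_p D = 1030 × 3930 × 106 = 4.29×10^8 J/(m²·K).
ω = 2π / 3.15×10^7 s = 1.99×10^-7 s⁻¹.
Cω = 4.29×10^8 × 1.99×10^-7 = 85.5 W/(m²·K).
F₀ = A × Cω = 3.39 × 85.5 = 290 W/m².

290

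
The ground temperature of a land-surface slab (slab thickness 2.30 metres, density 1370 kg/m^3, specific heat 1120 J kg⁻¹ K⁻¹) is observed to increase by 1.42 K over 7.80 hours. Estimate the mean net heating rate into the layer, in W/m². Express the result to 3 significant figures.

178

Areal heat capacity C = ρ c_p D = 1370 × 1120 × 2.30 = 3.53×10^6 J/(m²·K).
Required heat per unit area: Q = C ΔT = 3.53×10^6 × 1.42 = 5.01×10^6 J/m².
Flux F = Q / Δt = 5.01×10^6 / 28100 s = 178 W/m².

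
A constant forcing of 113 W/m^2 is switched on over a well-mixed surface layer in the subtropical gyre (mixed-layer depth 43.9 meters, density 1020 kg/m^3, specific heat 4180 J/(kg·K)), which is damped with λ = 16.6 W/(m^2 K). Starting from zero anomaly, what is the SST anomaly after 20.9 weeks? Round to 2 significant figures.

Areal heat capacity C = ρ c_p D = 1020 × 4180 × 43.9 = 1.87×10^8 J m⁻² K⁻¹.
τ = C / λ = 1.87×10^8 / 16.6 = 1.13×10^7 s.
Equilibrium anomaly ΔT_eq = F / λ = 113 / 16.6 = 6.81 K.
t = 20.9 weeks = 1.26×10^7 s, so t/τ = 1.12.
ΔT(t) = ΔT_eq (1 − e^(−t/τ)) = 6.81 × (1 − e^−1.12) = 4.59 K.

4.6 K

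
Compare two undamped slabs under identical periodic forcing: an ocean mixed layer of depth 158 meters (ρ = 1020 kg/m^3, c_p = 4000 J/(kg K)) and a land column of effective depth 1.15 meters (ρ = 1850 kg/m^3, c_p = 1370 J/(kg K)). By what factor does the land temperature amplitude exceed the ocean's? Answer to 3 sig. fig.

221

C_ocean = 1020 × 4000 × 158 = 6.45×10^8 J/(m²·K).
C_land = 1850 × 1370 × 1.15 = 2.91×10^6 J/(m²·K).
Undamped amplitude ∝ 1/C, so A_land/A_ocean = C_ocean/C_land = 221.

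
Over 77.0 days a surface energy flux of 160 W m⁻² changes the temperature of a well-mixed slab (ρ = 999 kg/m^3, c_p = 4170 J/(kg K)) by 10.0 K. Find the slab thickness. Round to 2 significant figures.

Heat input Q = F Δt = 160 × 6.65×10^6 s = 1.06×10^9 J/m².
Required areal heat capacity C = Q / ΔT = 1.06×10^8 J/(m²·K).
Depth D = C / (ρ c_p) = 1.06×10^8 / (999 × 4170) = 25.6 m.

26 m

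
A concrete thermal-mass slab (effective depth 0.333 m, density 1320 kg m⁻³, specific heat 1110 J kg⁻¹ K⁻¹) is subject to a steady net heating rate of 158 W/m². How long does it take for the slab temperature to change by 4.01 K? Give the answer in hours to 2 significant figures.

Areal heat capacity C = ρ c_p D = 1320 × 1110 × 0.333 = 4.88×10^5 J/(m^2 K).
Time required: Δt = C ΔT / F = 4.88×10^5 × 4.01 / 158 = 12400 s.
In hours: 12400 s / (3600 s/hour) = 3.44 hours.

3.4 hours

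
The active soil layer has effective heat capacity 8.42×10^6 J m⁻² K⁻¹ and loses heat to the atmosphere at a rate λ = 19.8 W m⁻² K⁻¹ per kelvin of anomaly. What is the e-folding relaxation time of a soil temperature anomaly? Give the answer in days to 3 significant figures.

4.92 days

Areal heat capacity C = 8.42×10^6 J m⁻² K⁻¹ (given).
Relaxation time τ = C / λ = 8.42×10^6 / 19.8 = 4.25×10^5 s.
In days: 4.25×10^5 s / (86400 s/day) = 4.92 days.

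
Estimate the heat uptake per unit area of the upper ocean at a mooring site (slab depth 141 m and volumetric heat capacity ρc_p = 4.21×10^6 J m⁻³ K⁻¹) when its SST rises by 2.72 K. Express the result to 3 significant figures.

1.61×10^9

Areal heat capacity C = ρc_p × D = 4.21×10^6 × 141 = 5.94×10^8 J/(m^2 K).
ΔQ = C ΔT = 5.94×10^8 × 2.72 = 1.61×10^9 J/m².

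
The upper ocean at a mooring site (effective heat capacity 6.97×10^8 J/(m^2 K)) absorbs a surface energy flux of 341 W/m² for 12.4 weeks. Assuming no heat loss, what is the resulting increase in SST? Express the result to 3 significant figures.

Areal heat capacity C = 6.97×10^8 J/(m^2 K) (given).
Net heat input Q = F Δt = 341 × (12.4 weeks × 6.048×10^5 s/week) = 2.56×10^9 J/m².
ΔT = Q / C = 2.56×10^9 / 6.97×10^8 = 3.67 K.

3.67 K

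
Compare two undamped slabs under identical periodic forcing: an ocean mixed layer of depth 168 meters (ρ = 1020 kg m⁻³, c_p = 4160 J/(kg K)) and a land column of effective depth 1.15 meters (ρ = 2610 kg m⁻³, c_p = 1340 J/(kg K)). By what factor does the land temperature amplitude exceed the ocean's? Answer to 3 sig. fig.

177

C_ocean = 1020 × 4160 × 168 = 7.13×10^8 J/(m²·K).
C_land = 2610 × 1340 × 1.15 = 4.02×10^6 J/(m²·K).
Undamped amplitude ∝ 1/C, so A_land/A_ocean = C_ocean/C_land = 177.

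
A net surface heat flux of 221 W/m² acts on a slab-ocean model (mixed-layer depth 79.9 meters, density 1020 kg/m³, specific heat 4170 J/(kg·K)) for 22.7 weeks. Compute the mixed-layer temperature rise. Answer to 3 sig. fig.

8.93 K

Areal heat capacity C = ρ c_p D = 1020 × 4170 × 79.9 = 3.40×10^8 J/(m²·K).
Net heat input Q = F Δt = 221 × (22.7 weeks × 6.048×10^5 s/week) = 3.03×10^9 J/m².
ΔT = Q / C = 3.03×10^9 / 3.40×10^8 = 8.93 K.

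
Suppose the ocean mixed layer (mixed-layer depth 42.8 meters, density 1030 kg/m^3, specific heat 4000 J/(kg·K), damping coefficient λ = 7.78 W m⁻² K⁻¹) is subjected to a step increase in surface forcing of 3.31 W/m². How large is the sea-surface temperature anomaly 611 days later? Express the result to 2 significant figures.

Areal heat capacity C = ρ c_p D = 1030 × 4000 × 42.8 = 1.76×10^8 J m⁻² K⁻¹.
τ = C / λ = 1.76×10^8 / 7.78 = 2.27×10^7 s.
Equilibrium anomaly ΔT_eq = F / λ = 3.31 / 7.78 = 0.425 K.
t = 611 days = 5.28×10^7 s, so t/τ = 2.33.
ΔT(t) = ΔT_eq (1 − e^(−t/τ)) = 0.425 × (1 − e^−2.33) = 0.384 K.

0.38 K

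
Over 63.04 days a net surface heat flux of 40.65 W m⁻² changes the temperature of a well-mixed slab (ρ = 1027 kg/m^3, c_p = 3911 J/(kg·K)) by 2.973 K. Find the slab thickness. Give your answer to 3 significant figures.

18.5 m

Heat input Q = F Δt = 40.65 × 5.45×10^6 s = 2.21×10^8 J/m².
Required areal heat capacity C = Q / ΔT = 7.45×10^7 J/(m²·K).
Depth D = C / (ρ c_p) = 7.45×10^7 / (1027 × 3911) = 18.5 m.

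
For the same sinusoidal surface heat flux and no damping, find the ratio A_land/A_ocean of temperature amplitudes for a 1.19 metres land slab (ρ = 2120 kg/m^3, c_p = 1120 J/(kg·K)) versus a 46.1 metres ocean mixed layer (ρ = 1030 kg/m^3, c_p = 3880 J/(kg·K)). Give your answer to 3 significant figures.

C_ocean = 1030 × 3880 × 46.1 = 1.84×10^8 J/(m²·K).
C_land = 2120 × 1120 × 1.19 = 2.83×10^6 J/(m²·K).
Undamped amplitude ∝ 1/C, so A_land/A_ocean = C_ocean/C_land = 65.2.

65.2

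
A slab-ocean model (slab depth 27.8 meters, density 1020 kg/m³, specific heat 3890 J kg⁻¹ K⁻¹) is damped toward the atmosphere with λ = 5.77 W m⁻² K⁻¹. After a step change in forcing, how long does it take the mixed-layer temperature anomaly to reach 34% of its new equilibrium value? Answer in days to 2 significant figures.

Areal heat capacity C = ρ c_p D = 1020 × 3890 × 27.8 = 1.10×10^8 J m⁻² K⁻¹.
τ = C / λ = 1.10×10^8 / 5.77 = 1.91×10^7 s.
Fraction reached: 1 − e^(−t/τ) = 0.34 ⇒ t = −τ ln(1 − 0.34) = τ × 0.416.
t = 7.94×10^6 s = 91.9 days.

92 days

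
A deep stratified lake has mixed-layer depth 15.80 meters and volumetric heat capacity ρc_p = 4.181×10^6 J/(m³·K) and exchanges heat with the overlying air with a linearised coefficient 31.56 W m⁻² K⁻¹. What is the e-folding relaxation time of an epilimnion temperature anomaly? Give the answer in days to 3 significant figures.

Areal heat capacity C = ρc_p × D = 4.181×10^6 × 15.80 = 6.61×10^7 J/(m²·K).
Relaxation time τ = C / λ = 6.61×10^7 / 31.56 = 2.09×10^6 s.
In days: 2.09×10^6 s / (86400 s/day) = 24.2 days.

24.2 days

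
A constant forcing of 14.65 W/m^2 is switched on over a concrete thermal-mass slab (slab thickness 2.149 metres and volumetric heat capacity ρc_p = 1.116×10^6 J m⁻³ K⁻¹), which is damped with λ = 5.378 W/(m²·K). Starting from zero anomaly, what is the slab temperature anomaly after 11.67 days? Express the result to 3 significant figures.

2.44 K

Areal heat capacity C = ρc_p × D = 1.116×10^6 × 2.149 = 2.40×10^6 J m⁻² K⁻¹.
τ = C / λ = 2.40×10^6 / 5.378 = 4.46×10^5 s.
Equilibrium anomaly ΔT_eq = F / λ = 14.65 / 5.378 = 2.72 K.
t = 11.67 days = 1.01×10^6 s, so t/τ = 2.26.
ΔT(t) = ΔT_eq (1 − e^(−t/τ)) = 2.72 × (1 − e^−2.26) = 2.44 K.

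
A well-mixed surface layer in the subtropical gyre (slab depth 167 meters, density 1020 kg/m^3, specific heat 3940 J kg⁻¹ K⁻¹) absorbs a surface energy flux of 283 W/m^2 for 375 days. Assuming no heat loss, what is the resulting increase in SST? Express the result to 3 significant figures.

Areal heat capacity C = ρ c_p D = 1020 × 3940 × 167 = 6.71×10^8 J/(m^2 K).
Net heat input Q = F Δt = 283 × (375 days × 86400 s/day) = 9.17×10^9 J/m².
ΔT = Q / C = 9.17×10^9 / 6.71×10^8 = 13.7 K.

13.7 K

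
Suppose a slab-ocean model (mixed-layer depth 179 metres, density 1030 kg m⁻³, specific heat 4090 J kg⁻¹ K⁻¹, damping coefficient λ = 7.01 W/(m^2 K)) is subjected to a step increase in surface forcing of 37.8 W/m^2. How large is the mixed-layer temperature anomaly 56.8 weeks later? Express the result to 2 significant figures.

1.5 K

Areal heat capacity C = ρ c_p D = 1030 × 4090 × 179 = 7.54×10^8 J m⁻² K⁻¹.
τ = C / λ = 7.54×10^8 / 7.01 = 1.08×10^8 s.
Equilibrium anomaly ΔT_eq = F / λ = 37.8 / 7.01 = 5.39 K.
t = 56.8 weeks = 3.44×10^7 s, so t/τ = 0.319.
ΔT(t) = ΔT_eq (1 − e^(−t/τ)) = 5.39 × (1 − e^−0.319) = 1.47 K.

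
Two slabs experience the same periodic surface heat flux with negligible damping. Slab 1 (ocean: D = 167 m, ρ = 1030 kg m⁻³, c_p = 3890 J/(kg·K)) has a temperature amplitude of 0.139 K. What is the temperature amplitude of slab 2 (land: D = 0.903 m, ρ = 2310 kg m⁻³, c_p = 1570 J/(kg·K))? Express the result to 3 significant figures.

C_ocean = 6.69×10^8 J/(m²·K); C_land = 3.27×10^6 J/(m²·K).
A ∝ 1/C ⇒ A_land = A_ocean × C_ocean/C_land = 0.139 × 204 = 28.4 K.

28.4 K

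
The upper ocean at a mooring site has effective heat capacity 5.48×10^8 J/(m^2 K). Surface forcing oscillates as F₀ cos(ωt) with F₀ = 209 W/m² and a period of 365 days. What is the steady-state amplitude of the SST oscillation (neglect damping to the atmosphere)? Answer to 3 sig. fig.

1.91 K

Areal heat capacity C = 5.48×10^8 J/(m^2 K) (given).
Angular frequency ω = 2π / T = 2π / 3.15×10^7 s = 1.99×10^-7 s⁻¹.
Cω = 5.48×10^8 × 1.99×10^-7 = 109 W/(m²·K).
Amplitude A = F₀ / (Cω) = 209 / 109 = 1.91 K.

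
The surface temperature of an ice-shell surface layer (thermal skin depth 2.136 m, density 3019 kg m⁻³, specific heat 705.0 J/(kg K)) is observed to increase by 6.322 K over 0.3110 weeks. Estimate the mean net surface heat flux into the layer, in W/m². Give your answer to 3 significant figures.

153

Areal heat capacity C = ρ c_p D = 3019 × 705.0 × 2.136 = 4.55×10^6 J/(m²·K).
Required heat per unit area: Q = C ΔT = 4.55×10^6 × 6.322 = 2.87×10^7 J/m².
Flux F = Q / Δt = 2.87×10^7 / 1.88×10^5 s = 153 W/m².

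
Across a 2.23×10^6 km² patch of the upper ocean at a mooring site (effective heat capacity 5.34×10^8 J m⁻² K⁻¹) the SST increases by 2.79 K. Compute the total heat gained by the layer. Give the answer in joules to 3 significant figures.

3.32×10^21 J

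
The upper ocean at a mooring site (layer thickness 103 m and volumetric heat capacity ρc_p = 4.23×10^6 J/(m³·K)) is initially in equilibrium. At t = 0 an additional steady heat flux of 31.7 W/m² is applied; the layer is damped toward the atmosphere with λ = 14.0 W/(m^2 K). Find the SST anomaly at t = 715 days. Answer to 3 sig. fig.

1.95 K

Areal heat capacity C = ρc_p × D = 4.23×10^6 × 103 = 4.36×10^8 J/(m²·K).
τ = C / λ = 4.36×10^8 / 14.0 = 3.11×10^7 s.
Equilibrium anomaly ΔT_eq = F / λ = 31.7 / 14.0 = 2.26 K.
t = 715 days = 6.18×10^7 s, so t/τ = 1.99.
ΔT(t) = ΔT_eq (1 − e^(−t/τ)) = 2.26 × (1 − e^−1.99) = 1.95 K.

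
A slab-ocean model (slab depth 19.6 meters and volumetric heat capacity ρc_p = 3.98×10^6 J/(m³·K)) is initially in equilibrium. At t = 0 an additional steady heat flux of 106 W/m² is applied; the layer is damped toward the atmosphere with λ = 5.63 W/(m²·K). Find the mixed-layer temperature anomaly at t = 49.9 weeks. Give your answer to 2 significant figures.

Areal heat capacity C = ρc_p × D = 3.98×10^6 × 19.6 = 7.80×10^7 J/(m^2 K).
τ = C / λ = 7.80×10^7 / 5.63 = 1.39×10^7 s.
Equilibrium anomaly ΔT_eq = F / λ = 106 / 5.63 = 18.8 K.
t = 49.9 weeks = 3.02×10^7 s, so t/τ = 2.18.
ΔT(t) = ΔT_eq (1 − e^(−t/τ)) = 18.8 × (1 − e^−2.18) = 16.7 K.

17 K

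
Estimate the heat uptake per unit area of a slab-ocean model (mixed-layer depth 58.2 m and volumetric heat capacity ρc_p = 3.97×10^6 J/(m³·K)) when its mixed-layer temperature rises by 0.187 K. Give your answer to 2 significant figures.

Areal heat capacity C = ρc_p × D = 3.97×10^6 × 58.2 = 2.31×10^8 J m⁻² K⁻¹.
ΔQ = C ΔT = 2.31×10^8 × 0.187 = 4.32×10^7 J/m².

4.3×10^7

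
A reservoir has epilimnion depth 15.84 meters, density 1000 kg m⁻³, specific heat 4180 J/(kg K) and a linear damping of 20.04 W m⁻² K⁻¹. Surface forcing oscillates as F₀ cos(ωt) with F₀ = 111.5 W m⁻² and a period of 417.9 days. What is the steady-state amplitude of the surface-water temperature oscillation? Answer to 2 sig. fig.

Areal heat capacity C = ρ c_p D = 1000 × 4180 × 15.84 = 6.62×10^7 J m⁻² K⁻¹.
Angular frequency ω = 2π / T = 2π / 3.61×10^7 s = 1.74×10^-7 s⁻¹.
√((Cω)² + λ²) = √((11.5)² + 20.04²) = 23.1 W/(m²·K).
Amplitude A = F₀ / √((Cω)²+λ²) = 111.5 / 23.1 = 4.82 K.

4.8 K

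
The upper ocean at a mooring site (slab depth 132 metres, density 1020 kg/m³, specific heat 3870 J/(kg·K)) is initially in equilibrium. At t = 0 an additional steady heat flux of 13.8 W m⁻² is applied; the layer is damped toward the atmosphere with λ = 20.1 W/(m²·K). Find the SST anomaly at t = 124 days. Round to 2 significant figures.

Areal heat capacity C = ρ c_p D = 1020 × 3870 × 132 = 5.21×10^8 J/(m^2 K).
τ = C / λ = 5.21×10^8 / 20.1 = 2.59×10^7 s.
Equilibrium anomaly ΔT_eq = F / λ = 13.8 / 20.1 = 0.687 K.
t = 124 days = 1.07×10^7 s, so t/τ = 0.413.
ΔT(t) = ΔT_eq (1 − e^(−t/τ)) = 0.687 × (1 − e^−0.413) = 0.232 K.

0.23 K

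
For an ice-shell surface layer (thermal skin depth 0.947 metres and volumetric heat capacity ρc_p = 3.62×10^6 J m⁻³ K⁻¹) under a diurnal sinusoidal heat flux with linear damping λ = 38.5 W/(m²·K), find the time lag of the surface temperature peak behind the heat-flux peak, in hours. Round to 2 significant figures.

5.4 hours

Areal heat capacity C = ρc_p × D = 3.62×10^6 × 0.947 = 3.43×10^6 J/(m²·K).
ω = 2π / 86400 s = 7.27×10^-5 s⁻¹.
Phase lag φ = arctan(Cω/λ) = arctan(249/38.5) = 1.42 rad.
Time lag = φ / ω = 1.42 / 7.27×10^-5 = 19500 s = 5.41 hours.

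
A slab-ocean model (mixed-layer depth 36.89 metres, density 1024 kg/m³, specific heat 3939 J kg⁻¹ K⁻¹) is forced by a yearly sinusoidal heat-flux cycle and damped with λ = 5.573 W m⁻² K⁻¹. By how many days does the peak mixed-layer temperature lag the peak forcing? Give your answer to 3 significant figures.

Areal heat capacity C = ρ c_p D = 1024 × 3939 × 36.89 = 1.49×10^8 J/(m²·K).
ω = 2π / 3.15×10^7 s = 1.99×10^-7 s⁻¹.
Phase lag φ = arctan(Cω/λ) = arctan(29.6/5.573) = 1.38 rad.
Time lag = φ / ω = 1.38 / 1.99×10^-7 = 6.95×10^6 s = 80.5 days.

80.5 days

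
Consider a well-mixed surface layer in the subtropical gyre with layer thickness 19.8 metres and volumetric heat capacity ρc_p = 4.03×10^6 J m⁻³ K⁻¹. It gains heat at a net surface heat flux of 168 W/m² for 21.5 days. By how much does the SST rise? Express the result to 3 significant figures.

3.91 K

Areal heat capacity C = ρc_p × D = 4.03×10^6 × 19.8 = 7.98×10^7 J m⁻² K⁻¹.
Net heat input Q = F Δt = 168 × (21.5 days × 86400 s/day) = 3.12×10^8 J/m².
ΔT = Q / C = 3.12×10^8 / 7.98×10^7 = 3.91 K.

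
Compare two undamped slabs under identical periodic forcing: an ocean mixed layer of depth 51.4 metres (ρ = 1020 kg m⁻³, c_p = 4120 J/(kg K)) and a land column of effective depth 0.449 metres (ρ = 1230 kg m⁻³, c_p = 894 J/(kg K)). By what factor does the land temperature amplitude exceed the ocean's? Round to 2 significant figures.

C_ocean = 1020 × 4120 × 51.4 = 2.16×10^8 J/(m²·K).
C_land = 1230 × 894 × 0.449 = 4.94×10^5 J/(m²·K).
Undamped amplitude ∝ 1/C, so A_land/A_ocean = C_ocean/C_land = 437.

440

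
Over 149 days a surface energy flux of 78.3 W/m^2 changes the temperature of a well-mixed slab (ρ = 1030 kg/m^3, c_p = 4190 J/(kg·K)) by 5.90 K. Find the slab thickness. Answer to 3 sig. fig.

Heat input Q = F Δt = 78.3 × 1.29×10^7 s = 1.01×10^9 J/m².
Required areal heat capacity C = Q / ΔT = 1.71×10^8 J/(m²·K).
Depth D = C / (ρ c_p) = 1.71×10^8 / (1030 × 4190) = 39.6 m.

39.6 m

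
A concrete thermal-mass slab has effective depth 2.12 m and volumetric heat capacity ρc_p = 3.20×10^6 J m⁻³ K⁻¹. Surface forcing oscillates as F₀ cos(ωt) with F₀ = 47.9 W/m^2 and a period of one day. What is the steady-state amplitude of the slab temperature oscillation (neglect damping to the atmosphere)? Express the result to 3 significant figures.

Areal heat capacity C = ρc_p × D = 3.20×10^6 × 2.12 = 6.78×10^6 J/(m²·K).
Angular frequency ω = 2π / T = 2π / 86400 s = 7.27×10^-5 s⁻¹.
Cω = 6.78×10^6 × 7.27×10^-5 = 493 W/(m²·K).
Amplitude A = F₀ / (Cω) = 47.9 / 493 = 0.0971 K.

0.0971 K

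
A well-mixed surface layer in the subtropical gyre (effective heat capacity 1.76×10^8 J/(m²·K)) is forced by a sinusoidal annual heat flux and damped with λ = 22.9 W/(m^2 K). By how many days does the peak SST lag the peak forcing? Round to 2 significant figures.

58 days

Areal heat capacity C = 1.76×10^8 J/(m²·K) (given).
ω = 2π / 3.15×10^7 s = 1.99×10^-7 s⁻¹.
Phase lag φ = arctan(Cω/λ) = arctan(35.1/22.9) = 0.992 rad.
Time lag = φ / ω = 0.992 / 1.99×10^-7 = 4.98×10^6 s = 57.6 days.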